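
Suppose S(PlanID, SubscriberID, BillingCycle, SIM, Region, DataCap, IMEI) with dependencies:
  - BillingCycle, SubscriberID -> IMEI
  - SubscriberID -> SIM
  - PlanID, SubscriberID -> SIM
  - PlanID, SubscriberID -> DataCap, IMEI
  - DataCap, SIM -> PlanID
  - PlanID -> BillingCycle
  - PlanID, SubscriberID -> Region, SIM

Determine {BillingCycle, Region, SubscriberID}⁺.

Start with {BillingCycle, Region, SubscriberID}.
BillingCycle, SubscriberID -> IMEI applies; add {IMEI} → now {BillingCycle, IMEI, Region, SubscriberID}.
SubscriberID -> SIM applies; add {SIM} → now {BillingCycle, IMEI, Region, SIM, SubscriberID}.
No further FD applies.

{BillingCycle, IMEI, Region, SIM, SubscriberID}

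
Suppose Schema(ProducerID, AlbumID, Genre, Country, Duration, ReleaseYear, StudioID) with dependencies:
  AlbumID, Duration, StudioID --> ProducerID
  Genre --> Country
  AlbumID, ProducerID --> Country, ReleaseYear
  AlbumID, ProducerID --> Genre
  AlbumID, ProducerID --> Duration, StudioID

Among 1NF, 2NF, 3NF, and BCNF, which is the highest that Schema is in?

2NF

Candidate keys: {AlbumID, Duration, StudioID}, {AlbumID, ProducerID}. Prime attributes: {AlbumID, Duration, ProducerID, StudioID}.
Genre --> Country: {Genre}⁺ = {Country, Genre}, which is not all of the attributes, so the left side is not a superkey — BCNF is violated.
Because {Country} is non-prime and the left side of Genre --> Country is not a superkey, the relation is not in 3NF.
Checking every proper subset of each key, none determines a non-prime attribute — 2NF is satisfied.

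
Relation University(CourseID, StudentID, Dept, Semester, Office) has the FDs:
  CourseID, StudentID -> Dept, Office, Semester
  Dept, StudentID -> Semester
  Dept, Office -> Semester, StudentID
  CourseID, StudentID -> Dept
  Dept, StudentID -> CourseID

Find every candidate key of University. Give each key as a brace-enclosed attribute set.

{CourseID, StudentID}, {Dept, Office}, {Dept, StudentID}

{CourseID, StudentID}⁺ = {CourseID, Dept, Office, Semester, StudentID}, which is every attribute, so {CourseID, StudentID} is a candidate key.
{Dept, Office}⁺ = {CourseID, Dept, Office, Semester, StudentID}, which is every attribute, so {Dept, Office} is a candidate key.
{Dept, StudentID}⁺ = {CourseID, Dept, Office, Semester, StudentID}, which is every attribute, so {Dept, StudentID} is a candidate key.
Any other superkey properly contains one of these, so there are no further candidate keys.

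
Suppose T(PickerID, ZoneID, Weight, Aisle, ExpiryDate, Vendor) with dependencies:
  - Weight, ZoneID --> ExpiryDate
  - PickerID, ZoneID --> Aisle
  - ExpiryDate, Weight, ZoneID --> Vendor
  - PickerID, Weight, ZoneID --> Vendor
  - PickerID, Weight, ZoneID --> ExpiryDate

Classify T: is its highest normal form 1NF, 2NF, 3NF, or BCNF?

1NF

Candidate key: {PickerID, Weight, ZoneID}. Prime attributes: {PickerID, Weight, ZoneID}.
For Weight, ZoneID --> ExpiryDate we have {Weight, ZoneID}⁺ = {ExpiryDate, Vendor, Weight, ZoneID}; {Weight, ZoneID} is not a superkey, so BCNF fails.
Because {ExpiryDate} is non-prime and the left side of Weight, ZoneID --> ExpiryDate is not a superkey, the relation is not in 3NF.
{PickerID, ZoneID} is a proper subset of the key {PickerID, Weight, ZoneID}, and {PickerID, ZoneID}⁺ contains the non-prime attribute {Aisle} — a partial dependency, so 2NF is violated.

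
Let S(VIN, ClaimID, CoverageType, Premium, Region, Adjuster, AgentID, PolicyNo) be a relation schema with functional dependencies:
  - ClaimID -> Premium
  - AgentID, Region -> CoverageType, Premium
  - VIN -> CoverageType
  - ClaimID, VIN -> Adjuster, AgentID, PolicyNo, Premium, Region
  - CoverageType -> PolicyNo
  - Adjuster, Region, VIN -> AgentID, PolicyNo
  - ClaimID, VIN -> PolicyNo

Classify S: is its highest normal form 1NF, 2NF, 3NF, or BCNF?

Candidate key: {ClaimID, VIN}. Prime attributes: {ClaimID, VIN}.
ClaimID -> Premium breaks BCNF: {ClaimID}⁺ = {ClaimID, Premium}, so {ClaimID} is not a superkey.
Because {Premium} is non-prime and the left side of ClaimID -> Premium is not a superkey, the relation is not in 3NF.
The proper key subset {ClaimID} of {ClaimID, VIN} determines non-prime {Premium}, so the relation is not even in 2NF.

1NF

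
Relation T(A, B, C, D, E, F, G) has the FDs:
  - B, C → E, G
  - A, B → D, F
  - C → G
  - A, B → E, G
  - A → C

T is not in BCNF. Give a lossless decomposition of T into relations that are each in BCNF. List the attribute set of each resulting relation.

{A, B, D, F}; {A, C}; {B, C, E}; {C, G}

Candidate key of the original relation: {A, B}.
Within {A, B, C, D, E, F, G}: {B, C}⁺ ∩ {A, B, C, D, E, F, G} = {B, C, E, G}, not the whole set, so B, C → E, G violates BCNF; decompose into {B, C, E, G} and {A, B, C, D, F}.
Within {B, C, E, G}: {C}⁺ ∩ {B, C, E, G} = {C, G}, not the whole set, so C → G violates BCNF; decompose into {C, G} and {B, C, E}.
{C, G}: every determinant is a superkey — BCNF.
{B, C, E}: every determinant is a superkey — BCNF.
Within {A, B, C, D, F}: {A}⁺ ∩ {A, B, C, D, F} = {A, C}, not the whole set, so A → C violates BCNF; decompose into {A, C} and {A, B, D, F}.
{A, C}: every determinant is a superkey — BCNF.
{A, B, D, F}: every determinant is a superkey — BCNF.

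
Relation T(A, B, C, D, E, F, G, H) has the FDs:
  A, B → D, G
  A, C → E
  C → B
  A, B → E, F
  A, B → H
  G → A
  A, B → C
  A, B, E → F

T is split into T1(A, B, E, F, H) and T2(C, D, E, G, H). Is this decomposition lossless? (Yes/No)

No

Common attributes: {E, H}; their closure is {E, H}.
Neither T1 nor T2 is contained in that closure, so the decomposition is lossy.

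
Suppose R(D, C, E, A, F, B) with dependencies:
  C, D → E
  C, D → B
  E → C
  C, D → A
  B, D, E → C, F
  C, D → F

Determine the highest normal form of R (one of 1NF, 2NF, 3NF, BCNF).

3NF

Candidate keys: {C, D}, {D, E}. Prime attributes: {C, D, E}.
For E → C we have {E}⁺ = {C, E}; {E} is not a superkey, so BCNF fails.
Since {C} ⊆ prime attributes and every other non-superkey FD also has a prime right side, the schema is in 3NF.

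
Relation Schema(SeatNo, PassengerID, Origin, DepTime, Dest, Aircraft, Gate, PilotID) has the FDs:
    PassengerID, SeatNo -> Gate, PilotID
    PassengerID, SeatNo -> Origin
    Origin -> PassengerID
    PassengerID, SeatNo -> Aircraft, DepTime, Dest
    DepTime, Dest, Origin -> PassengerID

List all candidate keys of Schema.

No FD produces {SeatNo}, so it must be in every candidate key.
{Origin, SeatNo}⁺ = {Aircraft, DepTime, Dest, Gate, Origin, PassengerID, PilotID, SeatNo} — all of the relation — so {Origin, SeatNo} is a candidate key.
{PassengerID, SeatNo}⁺ = {Aircraft, DepTime, Dest, Gate, Origin, PassengerID, PilotID, SeatNo} — all of the relation — so {PassengerID, SeatNo} is a candidate key.
Any other superkey properly contains one of these, so there are no further candidate keys.

{Origin, SeatNo}, {PassengerID, SeatNo}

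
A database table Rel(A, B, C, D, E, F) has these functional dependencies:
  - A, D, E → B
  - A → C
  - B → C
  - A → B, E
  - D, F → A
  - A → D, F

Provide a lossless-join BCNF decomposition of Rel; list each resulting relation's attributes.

{A, B, D, E, F}; {B, C}

Candidate keys of the original relation: {A}, {D, F}.
In {A, B, C, D, E, F}, {B} is not a superkey ({B}⁺ restricted to this set is {B, C}), so split on B → C into {B, C} and {A, B, D, E, F}.
{B, C} has no BCNF violation.
{A, B, D, E, F} has no BCNF violation.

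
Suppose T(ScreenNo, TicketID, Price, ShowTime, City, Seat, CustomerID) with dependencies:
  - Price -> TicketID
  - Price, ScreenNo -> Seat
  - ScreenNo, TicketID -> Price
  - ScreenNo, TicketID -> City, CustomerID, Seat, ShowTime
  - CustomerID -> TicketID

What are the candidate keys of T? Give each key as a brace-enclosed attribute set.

No FD produces {ScreenNo}, so it must be in every candidate key.
{CustomerID, ScreenNo}⁺ = {City, CustomerID, Price, ScreenNo, Seat, ShowTime, TicketID}, which is every attribute, so {CustomerID, ScreenNo} is a candidate key.
{Price, ScreenNo}⁺ = {City, CustomerID, Price, ScreenNo, Seat, ShowTime, TicketID}, which is every attribute, so {Price, ScreenNo} is a candidate key.
{ScreenNo, TicketID}⁺ = {City, CustomerID, Price, ScreenNo, Seat, ShowTime, TicketID}, which is every attribute, so {ScreenNo, TicketID} is a candidate key.
No proper subset of any of these is a key, and no other minimal superkey exists.

{CustomerID, ScreenNo}, {Price, ScreenNo}, {ScreenNo, TicketID}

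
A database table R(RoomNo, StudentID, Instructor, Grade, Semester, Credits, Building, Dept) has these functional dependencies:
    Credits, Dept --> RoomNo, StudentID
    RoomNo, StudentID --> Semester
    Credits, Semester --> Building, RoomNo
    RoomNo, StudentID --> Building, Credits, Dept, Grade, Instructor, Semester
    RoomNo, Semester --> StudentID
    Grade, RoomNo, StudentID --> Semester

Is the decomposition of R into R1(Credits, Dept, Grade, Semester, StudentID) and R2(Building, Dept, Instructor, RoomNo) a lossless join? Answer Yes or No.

R1 ∩ R2 = {Dept}; its closure under F is {Dept}.
R1 ⊄ {Dept} and R2 ⊄ {Dept}, so the split is lossy.

No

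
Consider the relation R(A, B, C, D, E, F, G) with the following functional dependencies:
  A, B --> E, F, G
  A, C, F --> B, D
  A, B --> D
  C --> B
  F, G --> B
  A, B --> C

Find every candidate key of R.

No FD produces {A}, so it must be in every candidate key.
Closure of {A, B} is {A, B, C, D, E, F, G}, the whole schema; {A, B} is a candidate key.
Closure of {A, C} is {A, B, C, D, E, F, G}, the whole schema; {A, C} is a candidate key.
Closure of {A, F, G} is {A, B, C, D, E, F, G}, the whole schema; {A, F, G} is a candidate key.
No proper subset of any of these is a key, and no other minimal superkey exists.

{A, B}, {A, C}, {A, F, G}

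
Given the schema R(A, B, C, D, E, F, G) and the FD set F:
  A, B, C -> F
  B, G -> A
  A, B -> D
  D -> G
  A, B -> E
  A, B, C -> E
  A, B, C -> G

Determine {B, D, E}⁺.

{A, B, D, E, G}

Start with {B, D, E}.
D -> G applies; add {G} → now {B, D, E, G}.
B, G -> A applies; add {A} → now {A, B, D, E, G}.
No further FD applies.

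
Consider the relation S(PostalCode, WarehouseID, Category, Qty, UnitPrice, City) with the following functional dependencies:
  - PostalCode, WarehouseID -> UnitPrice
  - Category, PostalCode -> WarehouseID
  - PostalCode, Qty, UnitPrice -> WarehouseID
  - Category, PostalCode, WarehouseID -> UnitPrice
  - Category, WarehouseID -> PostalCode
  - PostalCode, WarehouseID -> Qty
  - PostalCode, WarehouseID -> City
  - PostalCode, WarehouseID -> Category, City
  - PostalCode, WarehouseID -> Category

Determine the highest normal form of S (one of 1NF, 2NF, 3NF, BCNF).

Candidate keys: {Category, PostalCode}, {Category, WarehouseID}, {PostalCode, Qty, UnitPrice}, {PostalCode, WarehouseID}. Prime attributes: {Category, PostalCode, Qty, UnitPrice, WarehouseID}.
Each dependency's left side is a superkey — BCNF holds.

BCNF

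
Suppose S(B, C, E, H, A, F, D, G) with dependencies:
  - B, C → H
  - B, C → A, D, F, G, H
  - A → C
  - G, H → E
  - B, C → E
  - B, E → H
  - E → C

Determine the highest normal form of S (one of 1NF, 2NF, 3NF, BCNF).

Candidate keys: {A, B}, {B, C}, {B, E}, {B, G, H}. Prime attributes: {A, B, C, E, G, H}.
A → C breaks BCNF: {A}⁺ = {A, C}, so {A} is not a superkey.
Since {C} ⊆ prime attributes and every other non-superkey FD also has a prime right side, the schema is in 3NF.

3NF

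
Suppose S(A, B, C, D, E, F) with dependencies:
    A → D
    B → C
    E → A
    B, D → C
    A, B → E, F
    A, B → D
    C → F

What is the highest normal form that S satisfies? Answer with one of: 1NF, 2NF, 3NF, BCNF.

1NF

Candidate keys: {A, B}, {B, E}. Prime attributes: {A, B, E}.
A → D: {A}⁺ = {A, D}, which is not all of the attributes, so the left side is not a superkey — BCNF is violated.
A → D determines the non-prime attribute {D} from a non-superkey — 3NF is violated.
Since {A} ⊂ {A, B} and {A}⁺ ⊇ {D} with {D} non-prime, there is a partial dependency; 2NF fails.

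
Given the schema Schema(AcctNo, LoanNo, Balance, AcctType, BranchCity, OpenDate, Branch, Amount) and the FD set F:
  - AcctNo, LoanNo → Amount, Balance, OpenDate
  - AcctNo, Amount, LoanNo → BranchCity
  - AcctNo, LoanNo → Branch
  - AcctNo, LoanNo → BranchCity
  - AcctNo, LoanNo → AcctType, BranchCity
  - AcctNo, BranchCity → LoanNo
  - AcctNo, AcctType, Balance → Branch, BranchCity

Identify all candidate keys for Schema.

No FD produces {AcctNo}, so it must be in every candidate key.
{AcctNo, BranchCity}⁺ = {AcctNo, AcctType, Amount, Balance, Branch, BranchCity, LoanNo, OpenDate}, which is every attribute, so {AcctNo, BranchCity} is a candidate key.
{AcctNo, LoanNo}⁺ = {AcctNo, AcctType, Amount, Balance, Branch, BranchCity, LoanNo, OpenDate}, which is every attribute, so {AcctNo, LoanNo} is a candidate key.
{AcctNo, AcctType, Balance}⁺ = {AcctNo, AcctType, Amount, Balance, Branch, BranchCity, LoanNo, OpenDate}, which is every attribute, so {AcctNo, AcctType, Balance} is a candidate key.
These are minimal and exhaustive — every other superkey contains one of them.

{AcctNo, AcctType, Balance}, {AcctNo, BranchCity}, {AcctNo, LoanNo}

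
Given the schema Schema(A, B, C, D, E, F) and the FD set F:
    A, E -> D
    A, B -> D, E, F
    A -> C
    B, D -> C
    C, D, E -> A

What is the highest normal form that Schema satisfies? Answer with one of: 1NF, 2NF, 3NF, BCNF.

Candidate keys: {A, B}, {B, D, E}. Prime attributes: {A, B, D, E}.
A, E -> D breaks BCNF: {A, E}⁺ = {A, C, D, E}, so {A, E} is not a superkey.
A -> C has non-prime {C} on the right and a non-superkey on the left, so 3NF fails.
The proper key subset {A} of {A, B} determines non-prime {C}, so the relation is not even in 2NF.

1NF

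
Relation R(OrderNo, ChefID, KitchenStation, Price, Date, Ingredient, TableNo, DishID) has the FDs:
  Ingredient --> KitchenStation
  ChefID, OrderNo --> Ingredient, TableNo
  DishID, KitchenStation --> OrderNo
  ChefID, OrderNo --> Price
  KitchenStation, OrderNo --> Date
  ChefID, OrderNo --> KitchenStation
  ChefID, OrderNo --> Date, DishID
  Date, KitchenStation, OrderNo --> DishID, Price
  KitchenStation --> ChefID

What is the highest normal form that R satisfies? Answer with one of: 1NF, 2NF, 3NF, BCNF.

Candidate keys: {ChefID, OrderNo}, {DishID, Ingredient}, {DishID, KitchenStation}, {Ingredient, OrderNo}, {KitchenStation, OrderNo}. Prime attributes: {ChefID, DishID, Ingredient, KitchenStation, OrderNo}.
For Ingredient --> KitchenStation we have {Ingredient}⁺ = {ChefID, Ingredient, KitchenStation}; {Ingredient} is not a superkey, so BCNF fails.
Its right-hand attributes {KitchenStation} are all prime, as are those of every other non-superkey FD — the relation is in 3NF.

3NF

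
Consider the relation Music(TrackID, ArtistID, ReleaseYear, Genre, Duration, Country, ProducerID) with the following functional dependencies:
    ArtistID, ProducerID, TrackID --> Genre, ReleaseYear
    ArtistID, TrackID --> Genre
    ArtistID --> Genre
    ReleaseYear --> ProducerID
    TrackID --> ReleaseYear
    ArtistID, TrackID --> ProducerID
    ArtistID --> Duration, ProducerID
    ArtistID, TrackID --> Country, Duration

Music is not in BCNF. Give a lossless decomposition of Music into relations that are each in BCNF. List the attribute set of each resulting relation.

{ArtistID, Country, TrackID}; {ArtistID, Duration, Genre, ProducerID}; {ReleaseYear, TrackID}

Candidate key of the original relation: {ArtistID, TrackID}.
In {ArtistID, Country, Duration, Genre, ProducerID, ReleaseYear, TrackID}, {ArtistID} is not a superkey ({ArtistID}⁺ restricted to this set is {ArtistID, Duration, Genre, ProducerID}), so split on ArtistID --> Duration, Genre, ProducerID into {ArtistID, Duration, Genre, ProducerID} and {ArtistID, Country, ReleaseYear, TrackID}.
{ArtistID, Duration, Genre, ProducerID} is in BCNF.
In {ArtistID, Country, ReleaseYear, TrackID}, {TrackID} is not a superkey ({TrackID}⁺ restricted to this set is {ReleaseYear, TrackID}), so split on TrackID --> ReleaseYear into {ReleaseYear, TrackID} and {ArtistID, Country, TrackID}.
{ReleaseYear, TrackID} is in BCNF.
{ArtistID, Country, TrackID} is in BCNF.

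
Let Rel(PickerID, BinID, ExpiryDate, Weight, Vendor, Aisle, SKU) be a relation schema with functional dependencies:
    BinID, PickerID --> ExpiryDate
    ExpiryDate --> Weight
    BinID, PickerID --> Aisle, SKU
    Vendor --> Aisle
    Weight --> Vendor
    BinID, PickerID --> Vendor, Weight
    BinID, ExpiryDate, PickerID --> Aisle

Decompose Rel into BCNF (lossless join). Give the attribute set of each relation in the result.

{Aisle, Vendor}; {BinID, ExpiryDate, PickerID, SKU}; {ExpiryDate, Weight}; {Vendor, Weight}

Candidate key of the original relation: {BinID, PickerID}.
In {Aisle, BinID, ExpiryDate, PickerID, SKU, Vendor, Weight}, {ExpiryDate} is not a superkey ({ExpiryDate}⁺ restricted to this set is {Aisle, ExpiryDate, Vendor, Weight}), so split on ExpiryDate --> Aisle, Vendor, Weight into {Aisle, ExpiryDate, Vendor, Weight} and {BinID, ExpiryDate, PickerID, SKU}.
In {Aisle, ExpiryDate, Vendor, Weight}, {Vendor} is not a superkey ({Vendor}⁺ restricted to this set is {Aisle, Vendor}), so split on Vendor --> Aisle into {Aisle, Vendor} and {ExpiryDate, Vendor, Weight}.
{Aisle, Vendor}: every determinant is a superkey — BCNF.
In {ExpiryDate, Vendor, Weight}, {Weight} is not a superkey ({Weight}⁺ restricted to this set is {Vendor, Weight}), so split on Weight --> Vendor into {Vendor, Weight} and {ExpiryDate, Weight}.
{Vendor, Weight}: every determinant is a superkey — BCNF.
{ExpiryDate, Weight}: every determinant is a superkey — BCNF.
{BinID, ExpiryDate, PickerID, SKU}: every determinant is a superkey — BCNF.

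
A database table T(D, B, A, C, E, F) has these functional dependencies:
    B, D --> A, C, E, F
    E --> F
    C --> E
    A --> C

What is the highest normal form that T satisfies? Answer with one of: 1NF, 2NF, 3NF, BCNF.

Candidate key: {B, D}. Prime attributes: {B, D}.
For E --> F we have {E}⁺ = {E, F}; {E} is not a superkey, so BCNF fails.
E --> F has non-prime {F} on the right and a non-superkey on the left, so 3NF fails.
No non-prime attribute depends on a proper subset of any candidate key, so 2NF holds.

2NF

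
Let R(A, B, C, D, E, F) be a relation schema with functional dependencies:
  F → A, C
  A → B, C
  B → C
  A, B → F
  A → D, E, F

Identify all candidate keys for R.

{A}, {F}

{A} is a candidate key since {A}⁺ = {A, B, C, D, E, F} covers every attribute.
{F} is a candidate key since {F}⁺ = {A, B, C, D, E, F} covers every attribute.
No proper subset of any of these is a key, and no other minimal superkey exists.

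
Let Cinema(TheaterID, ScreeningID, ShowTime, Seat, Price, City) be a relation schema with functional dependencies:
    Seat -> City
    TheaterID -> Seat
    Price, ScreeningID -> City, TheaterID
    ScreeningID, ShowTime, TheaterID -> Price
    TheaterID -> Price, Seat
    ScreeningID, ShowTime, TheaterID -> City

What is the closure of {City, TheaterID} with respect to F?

Start with {City, TheaterID}.
TheaterID -> Seat applies; add {Seat} → now {City, Seat, TheaterID}.
TheaterID -> Price, Seat applies; add {Price} → now {City, Price, Seat, TheaterID}.
No further FD applies.

{City, Price, Seat, TheaterID}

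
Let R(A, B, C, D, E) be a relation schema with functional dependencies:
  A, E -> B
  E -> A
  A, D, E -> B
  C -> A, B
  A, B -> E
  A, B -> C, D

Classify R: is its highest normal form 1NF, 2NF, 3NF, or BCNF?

Candidate keys: {A, B}, {C}, {E}. Prime attributes: {A, B, C, E}.
The left-hand side of every FD is a superkey, so BCNF is satisfied.

BCNF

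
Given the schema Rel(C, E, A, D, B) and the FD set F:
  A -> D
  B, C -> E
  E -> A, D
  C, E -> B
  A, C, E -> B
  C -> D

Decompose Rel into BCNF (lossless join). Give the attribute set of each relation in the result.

{A, D}; {A, E}; {B, C, E}

Candidate keys of the original relation: {B, C}, {C, E}.
In {A, B, C, D, E}, {A} is not a superkey ({A}⁺ restricted to this set is {A, D}), so split on A -> D into {A, D} and {A, B, C, E}.
{A, D} has no BCNF violation.
In {A, B, C, E}, {E} is not a superkey ({E}⁺ restricted to this set is {A, E}), so split on E -> A into {A, E} and {B, C, E}.
{A, E} has no BCNF violation.
{B, C, E} has no BCNF violation.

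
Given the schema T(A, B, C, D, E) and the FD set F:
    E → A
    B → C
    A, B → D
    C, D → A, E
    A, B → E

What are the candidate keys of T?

Attributes never on any right-hand side: {B} — every candidate key must contain it.
Closure of {A, B} is {A, B, C, D, E}, the whole schema; {A, B} is a candidate key.
Closure of {B, D} is {A, B, C, D, E}, the whole schema; {B, D} is a candidate key.
Closure of {B, E} is {A, B, C, D, E}, the whole schema; {B, E} is a candidate key.
No proper subset of any of these is a key, and no other minimal superkey exists.

{A, B}, {B, D}, {B, E}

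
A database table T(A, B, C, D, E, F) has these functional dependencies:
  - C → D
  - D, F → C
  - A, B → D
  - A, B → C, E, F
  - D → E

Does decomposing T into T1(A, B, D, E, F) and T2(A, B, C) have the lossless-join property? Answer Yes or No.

Yes

The shared attributes are {A, B} and {A, B}⁺ = {A, B, C, D, E, F}.
Since T1 ⊆ {A, B, C, D, E, F}, the intersection is a superkey of T1; the decomposition is lossless.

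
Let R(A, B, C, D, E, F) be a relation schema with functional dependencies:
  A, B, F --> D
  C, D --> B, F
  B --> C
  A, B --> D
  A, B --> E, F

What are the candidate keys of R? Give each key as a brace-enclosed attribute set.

Attributes never on any right-hand side: {A} — every candidate key must contain it.
{A, B}⁺ = {A, B, C, D, E, F} — all of the relation — so {A, B} is a candidate key.
{A, C, D}⁺ = {A, B, C, D, E, F} — all of the relation — so {A, C, D} is a candidate key.
No proper subset of any of these is a key, and no other minimal superkey exists.

{A, B}, {A, C, D}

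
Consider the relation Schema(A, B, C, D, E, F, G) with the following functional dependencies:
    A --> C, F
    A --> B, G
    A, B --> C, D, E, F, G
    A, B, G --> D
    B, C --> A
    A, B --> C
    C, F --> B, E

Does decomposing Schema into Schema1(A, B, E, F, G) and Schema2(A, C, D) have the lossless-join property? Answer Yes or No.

Yes

Common attributes: {A}; their closure is {A, B, C, D, E, F, G}.
Schema1 is contained in that closure, so Schema1 ∩ Schema2 --> Schema1 holds and the join is lossless.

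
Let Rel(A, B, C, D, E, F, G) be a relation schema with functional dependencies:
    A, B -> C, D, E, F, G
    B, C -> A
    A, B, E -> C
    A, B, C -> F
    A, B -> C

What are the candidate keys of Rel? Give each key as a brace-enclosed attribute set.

{B} never appears on the right of any FD, so every key must include it.
{A, B}⁺ = {A, B, C, D, E, F, G}, which is every attribute, so {A, B} is a candidate key.
{B, C}⁺ = {A, B, C, D, E, F, G}, which is every attribute, so {B, C} is a candidate key.
Any other superkey properly contains one of these, so there are no further candidate keys.

{A, B}, {B, C}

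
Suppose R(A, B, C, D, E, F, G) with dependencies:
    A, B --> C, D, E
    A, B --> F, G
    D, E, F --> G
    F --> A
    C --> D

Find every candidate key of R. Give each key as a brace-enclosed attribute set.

Attributes never on any right-hand side: {B} — every candidate key must contain it.
{A, B}⁺ = {A, B, C, D, E, F, G} — all of the relation — so {A, B} is a candidate key.
{B, F}⁺ = {A, B, C, D, E, F, G} — all of the relation — so {B, F} is a candidate key.
These are minimal and exhaustive — every other superkey contains one of them.

{A, B}, {B, F}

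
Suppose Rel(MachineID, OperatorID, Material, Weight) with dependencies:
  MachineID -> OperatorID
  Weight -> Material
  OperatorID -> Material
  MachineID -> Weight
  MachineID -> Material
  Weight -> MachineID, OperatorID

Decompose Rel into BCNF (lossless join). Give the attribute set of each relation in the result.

Candidate keys of the original relation: {MachineID}, {Weight}.
{MachineID, Material, OperatorID, Weight}: {OperatorID} determines {Material, OperatorID} here but is not a superkey — split on OperatorID -> Material, giving {Material, OperatorID} and {MachineID, OperatorID, Weight}.
{Material, OperatorID} has no BCNF violation.
{MachineID, OperatorID, Weight} has no BCNF violation.

{MachineID, OperatorID, Weight}; {Material, OperatorID}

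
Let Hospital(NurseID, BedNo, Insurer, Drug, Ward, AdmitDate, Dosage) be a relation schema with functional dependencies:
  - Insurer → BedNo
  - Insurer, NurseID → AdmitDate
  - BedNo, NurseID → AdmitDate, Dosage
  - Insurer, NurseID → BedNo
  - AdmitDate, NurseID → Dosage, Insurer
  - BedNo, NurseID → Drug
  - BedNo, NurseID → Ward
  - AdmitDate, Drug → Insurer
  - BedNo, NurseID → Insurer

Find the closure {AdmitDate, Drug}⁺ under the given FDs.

Start with {AdmitDate, Drug}.
AdmitDate, Drug → Insurer applies; add {Insurer} → now {AdmitDate, Drug, Insurer}.
Insurer → BedNo applies; add {BedNo} → now {AdmitDate, BedNo, Drug, Insurer}.
No further FD applies.

{AdmitDate, BedNo, Drug, Insurer}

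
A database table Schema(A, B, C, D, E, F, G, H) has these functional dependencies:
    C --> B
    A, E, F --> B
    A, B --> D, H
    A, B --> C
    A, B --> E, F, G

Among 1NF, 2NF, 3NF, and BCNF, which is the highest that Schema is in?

Candidate keys: {A, B}, {A, C}, {A, E, F}. Prime attributes: {A, B, C, E, F}.
C --> B: {C}⁺ = {B, C}, which is not all of the attributes, so the left side is not a superkey — BCNF is violated.
But every attribute on its right side ({B}) is prime, and the same holds for every other non-superkey FD, so 3NF still holds.

3NF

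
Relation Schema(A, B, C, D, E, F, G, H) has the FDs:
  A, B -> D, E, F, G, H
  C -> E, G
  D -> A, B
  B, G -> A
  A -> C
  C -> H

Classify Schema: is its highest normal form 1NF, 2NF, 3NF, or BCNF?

Candidate keys: {A, B}, {B, C}, {B, G}, {D}. Prime attributes: {A, B, C, D, G}.
C -> E, G: {C}⁺ = {C, E, G, H}, which is not all of the attributes, so the left side is not a superkey — BCNF is violated.
C -> E, G determines the non-prime attribute {E} from a non-superkey — 3NF is violated.
{A} is a proper subset of the key {A, B}, and {A}⁺ contains the non-prime attributes {E, H} — a partial dependency, so 2NF is violated.

1NF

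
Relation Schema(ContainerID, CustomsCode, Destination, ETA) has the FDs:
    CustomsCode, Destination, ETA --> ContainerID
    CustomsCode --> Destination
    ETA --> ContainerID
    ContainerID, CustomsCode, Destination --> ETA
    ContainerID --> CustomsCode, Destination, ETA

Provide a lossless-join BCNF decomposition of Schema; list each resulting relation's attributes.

Candidate keys of the original relation: {ContainerID}, {ETA}.
In {ContainerID, CustomsCode, Destination, ETA}, {CustomsCode} is not a superkey ({CustomsCode}⁺ restricted to this set is {CustomsCode, Destination}), so split on CustomsCode --> Destination into {CustomsCode, Destination} and {ContainerID, CustomsCode, ETA}.
{CustomsCode, Destination}: every determinant is a superkey — BCNF.
{ContainerID, CustomsCode, ETA}: every determinant is a superkey — BCNF.

{ContainerID, CustomsCode, ETA}; {CustomsCode, Destination}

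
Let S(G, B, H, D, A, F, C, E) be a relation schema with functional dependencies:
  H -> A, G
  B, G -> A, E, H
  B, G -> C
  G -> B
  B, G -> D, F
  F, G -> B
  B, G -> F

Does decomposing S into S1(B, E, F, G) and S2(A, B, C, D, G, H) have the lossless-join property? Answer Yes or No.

Yes

S1 ∩ S2 = {B, G}; its closure under F is {A, B, C, D, E, F, G, H}.
S1 is contained in that closure, so S1 ∩ S2 -> S1 holds and the join is lossless.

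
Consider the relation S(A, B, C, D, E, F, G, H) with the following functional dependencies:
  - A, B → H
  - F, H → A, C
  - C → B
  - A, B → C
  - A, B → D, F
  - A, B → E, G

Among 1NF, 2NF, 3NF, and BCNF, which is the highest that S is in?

Candidate keys: {A, B}, {A, C}, {F, H}. Prime attributes: {A, B, C, F, H}.
C → B breaks BCNF: {C}⁺ = {B, C}, so {C} is not a superkey.
Since {B} ⊆ prime attributes and every other non-superkey FD also has a prime right side, the schema is in 3NF.

3NF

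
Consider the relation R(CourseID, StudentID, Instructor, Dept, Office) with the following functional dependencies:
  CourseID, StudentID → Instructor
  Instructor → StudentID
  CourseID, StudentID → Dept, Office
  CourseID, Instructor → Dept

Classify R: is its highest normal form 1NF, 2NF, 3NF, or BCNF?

Candidate keys: {CourseID, Instructor}, {CourseID, StudentID}. Prime attributes: {CourseID, Instructor, StudentID}.
Instructor → StudentID breaks BCNF: {Instructor}⁺ = {Instructor, StudentID}, so {Instructor} is not a superkey.
Since {StudentID} ⊆ prime attributes and every other non-superkey FD also has a prime right side, the schema is in 3NF.

3NF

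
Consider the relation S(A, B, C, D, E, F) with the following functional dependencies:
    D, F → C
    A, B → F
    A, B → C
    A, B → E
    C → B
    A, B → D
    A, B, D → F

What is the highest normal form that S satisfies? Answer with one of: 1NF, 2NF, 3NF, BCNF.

Candidate keys: {A, B}, {A, C}, {A, D, F}. Prime attributes: {A, B, C, D, F}.
D, F → C breaks BCNF: {D, F}⁺ = {B, C, D, F}, so {D, F} is not a superkey.
Since {C} ⊆ prime attributes and every other non-superkey FD also has a prime right side, the schema is in 3NF.

3NF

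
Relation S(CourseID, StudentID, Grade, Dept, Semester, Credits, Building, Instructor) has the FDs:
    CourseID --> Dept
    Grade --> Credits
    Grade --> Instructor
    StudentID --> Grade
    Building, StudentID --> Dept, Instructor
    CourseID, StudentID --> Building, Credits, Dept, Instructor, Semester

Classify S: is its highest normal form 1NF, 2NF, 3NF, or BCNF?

1NF

Candidate key: {CourseID, StudentID}. Prime attributes: {CourseID, StudentID}.
CourseID --> Dept breaks BCNF: {CourseID}⁺ = {CourseID, Dept}, so {CourseID} is not a superkey.
CourseID --> Dept determines the non-prime attribute {Dept} from a non-superkey — 3NF is violated.
The proper key subset {CourseID} of {CourseID, StudentID} determines non-prime {Dept}, so the relation is not even in 2NF.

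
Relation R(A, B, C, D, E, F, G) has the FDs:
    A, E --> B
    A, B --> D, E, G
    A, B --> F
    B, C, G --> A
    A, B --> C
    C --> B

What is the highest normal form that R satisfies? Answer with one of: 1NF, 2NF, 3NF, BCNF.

Candidate keys: {A, B}, {A, C}, {A, E}, {C, G}. Prime attributes: {A, B, C, E, G}.
For C --> B we have {C}⁺ = {B, C}; {C} is not a superkey, so BCNF fails.
Its right-hand attributes {B} are all prime, as are those of every other non-superkey FD — the relation is in 3NF.

3NF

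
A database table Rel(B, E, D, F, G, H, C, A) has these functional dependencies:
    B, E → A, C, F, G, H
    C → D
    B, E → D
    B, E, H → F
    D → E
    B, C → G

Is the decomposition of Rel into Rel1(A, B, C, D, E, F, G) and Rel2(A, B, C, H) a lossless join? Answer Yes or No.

The shared attributes are {A, B, C} and {A, B, C}⁺ = {A, B, C, D, E, F, G, H}.
Rel1 is contained in that closure, so Rel1 ∩ Rel2 → Rel1 holds and the join is lossless.

Yes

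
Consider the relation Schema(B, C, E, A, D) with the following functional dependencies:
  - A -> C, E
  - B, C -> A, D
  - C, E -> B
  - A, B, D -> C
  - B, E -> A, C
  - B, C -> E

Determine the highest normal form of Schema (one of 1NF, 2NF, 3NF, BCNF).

Candidate keys: {A}, {B, C}, {B, E}, {C, E}. Prime attributes: {A, B, C, E}.
Every FD has a superkey on the left, so the relation is in BCNF.

BCNF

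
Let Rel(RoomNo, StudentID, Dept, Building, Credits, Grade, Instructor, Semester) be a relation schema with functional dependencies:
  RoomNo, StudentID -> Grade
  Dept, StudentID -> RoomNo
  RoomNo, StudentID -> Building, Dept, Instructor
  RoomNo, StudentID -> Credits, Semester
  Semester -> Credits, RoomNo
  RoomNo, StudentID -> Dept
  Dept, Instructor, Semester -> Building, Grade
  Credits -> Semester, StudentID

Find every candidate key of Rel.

{Credits}⁺ = {Building, Credits, Dept, Grade, Instructor, RoomNo, Semester, StudentID} — all of the relation — so {Credits} is a candidate key.
{Semester}⁺ = {Building, Credits, Dept, Grade, Instructor, RoomNo, Semester, StudentID} — all of the relation — so {Semester} is a candidate key.
{Dept, StudentID}⁺ = {Building, Credits, Dept, Grade, Instructor, RoomNo, Semester, StudentID} — all of the relation — so {Dept, StudentID} is a candidate key.
{RoomNo, StudentID}⁺ = {Building, Credits, Dept, Grade, Instructor, RoomNo, Semester, StudentID} — all of the relation — so {RoomNo, StudentID} is a candidate key.
These are minimal and exhaustive — every other superkey contains one of them.

{Credits}, {Dept, StudentID}, {RoomNo, StudentID}, {Semester}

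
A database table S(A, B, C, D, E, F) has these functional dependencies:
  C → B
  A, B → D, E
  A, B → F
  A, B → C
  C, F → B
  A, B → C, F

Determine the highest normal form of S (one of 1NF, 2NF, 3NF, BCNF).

3NF

Candidate keys: {A, B}, {A, C}. Prime attributes: {A, B, C}.
C → B: {C}⁺ = {B, C}, which is not all of the attributes, so the left side is not a superkey — BCNF is violated.
But every attribute on its right side ({B}) is prime, and the same holds for every other non-superkey FD, so 3NF still holds.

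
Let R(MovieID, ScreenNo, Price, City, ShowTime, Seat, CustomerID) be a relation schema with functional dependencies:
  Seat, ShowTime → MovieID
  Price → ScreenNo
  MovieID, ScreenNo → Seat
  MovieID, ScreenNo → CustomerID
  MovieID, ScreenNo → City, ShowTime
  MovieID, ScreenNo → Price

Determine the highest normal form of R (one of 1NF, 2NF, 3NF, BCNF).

3NF

Candidate keys: {MovieID, Price}, {MovieID, ScreenNo}, {Price, Seat, ShowTime}, {ScreenNo, Seat, ShowTime}. Prime attributes: {MovieID, Price, ScreenNo, Seat, ShowTime}.
Seat, ShowTime → MovieID breaks BCNF: {Seat, ShowTime}⁺ = {MovieID, Seat, ShowTime}, so {Seat, ShowTime} is not a superkey.
Its right-hand attributes {MovieID} are all prime, as are those of every other non-superkey FD — the relation is in 3NF.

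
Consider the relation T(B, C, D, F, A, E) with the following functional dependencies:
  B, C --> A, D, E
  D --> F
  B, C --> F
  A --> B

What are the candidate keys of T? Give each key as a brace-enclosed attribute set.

{A, C}, {B, C}

Attributes never on any right-hand side: {C} — every candidate key must contain it.
{A, C}⁺ = {A, B, C, D, E, F} — all of the relation — so {A, C} is a candidate key.
{B, C}⁺ = {A, B, C, D, E, F} — all of the relation — so {B, C} is a candidate key.
These are minimal and exhaustive — every other superkey contains one of them.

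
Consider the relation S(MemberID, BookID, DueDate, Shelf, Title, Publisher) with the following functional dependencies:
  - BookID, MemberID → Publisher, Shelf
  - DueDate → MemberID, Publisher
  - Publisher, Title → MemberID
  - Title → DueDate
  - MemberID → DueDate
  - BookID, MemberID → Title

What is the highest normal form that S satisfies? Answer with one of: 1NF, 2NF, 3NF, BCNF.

Candidate keys: {BookID, DueDate}, {BookID, MemberID}, {BookID, Title}. Prime attributes: {BookID, DueDate, MemberID, Title}.
DueDate → MemberID, Publisher breaks BCNF: {DueDate}⁺ = {DueDate, MemberID, Publisher}, so {DueDate} is not a superkey.
DueDate → MemberID, Publisher determines the non-prime attribute {Publisher} from a non-superkey — 3NF is violated.
{DueDate} is a proper subset of the key {BookID, DueDate}, and {DueDate}⁺ contains the non-prime attribute {Publisher} — a partial dependency, so 2NF is violated.

1NF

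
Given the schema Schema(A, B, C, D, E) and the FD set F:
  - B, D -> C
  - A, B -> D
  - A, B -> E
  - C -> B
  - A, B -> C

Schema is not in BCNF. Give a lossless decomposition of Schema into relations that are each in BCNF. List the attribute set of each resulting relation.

{A, B, D, E}; {B, C}; {C, D}

Candidate keys of the original relation: {A, B}, {A, C}.
Within {A, B, C, D, E}: {B, D}⁺ ∩ {A, B, C, D, E} = {B, C, D}, not the whole set, so B, D -> C violates BCNF; decompose into {B, C, D} and {A, B, D, E}.
Within {B, C, D}: {C}⁺ ∩ {B, C, D} = {B, C}, not the whole set, so C -> B violates BCNF; decompose into {B, C} and {C, D}.
{B, C}: every determinant is a superkey — BCNF.
{C, D}: every determinant is a superkey — BCNF.
{A, B, D, E}: every determinant is a superkey — BCNF.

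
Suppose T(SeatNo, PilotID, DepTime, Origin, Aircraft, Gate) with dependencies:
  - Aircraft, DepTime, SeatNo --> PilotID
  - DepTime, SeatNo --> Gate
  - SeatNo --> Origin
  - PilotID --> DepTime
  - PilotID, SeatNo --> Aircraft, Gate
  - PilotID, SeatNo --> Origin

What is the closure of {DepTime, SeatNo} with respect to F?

{DepTime, Gate, Origin, SeatNo}

Start with {DepTime, SeatNo}.
DepTime, SeatNo --> Gate applies; add {Gate} → now {DepTime, Gate, SeatNo}.
SeatNo --> Origin applies; add {Origin} → now {DepTime, Gate, Origin, SeatNo}.
No further FD applies.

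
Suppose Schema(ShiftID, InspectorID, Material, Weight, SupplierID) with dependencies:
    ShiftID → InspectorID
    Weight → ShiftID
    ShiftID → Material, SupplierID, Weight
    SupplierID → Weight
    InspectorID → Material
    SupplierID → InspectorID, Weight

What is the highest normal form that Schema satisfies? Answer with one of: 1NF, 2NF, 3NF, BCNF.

Candidate keys: {ShiftID}, {SupplierID}, {Weight}. Prime attributes: {ShiftID, SupplierID, Weight}.
InspectorID → Material: {InspectorID}⁺ = {InspectorID, Material}, which is not all of the attributes, so the left side is not a superkey — BCNF is violated.
InspectorID → Material determines the non-prime attribute {Material} from a non-superkey — 3NF is violated.
All keys have size 1, which rules out partial dependencies — 2NF is satisfied.

2NF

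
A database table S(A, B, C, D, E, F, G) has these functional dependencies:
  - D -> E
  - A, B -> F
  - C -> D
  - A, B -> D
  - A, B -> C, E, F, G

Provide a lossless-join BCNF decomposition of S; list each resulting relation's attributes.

{A, B, C, F, G}; {C, D}; {D, E}

Candidate key of the original relation: {A, B}.
{A, B, C, D, E, F, G}: {D} determines {D, E} here but is not a superkey — split on D -> E, giving {D, E} and {A, B, C, D, F, G}.
{D, E} has no BCNF violation.
{A, B, C, D, F, G}: {C} determines {C, D} here but is not a superkey — split on C -> D, giving {C, D} and {A, B, C, F, G}.
{C, D} has no BCNF violation.
{A, B, C, F, G} has no BCNF violation.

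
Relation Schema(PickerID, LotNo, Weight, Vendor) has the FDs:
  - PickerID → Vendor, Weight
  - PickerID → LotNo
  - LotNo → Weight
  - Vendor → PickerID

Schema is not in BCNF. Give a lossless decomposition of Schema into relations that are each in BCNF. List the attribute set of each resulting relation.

Candidate keys of the original relation: {PickerID}, {Vendor}.
In {LotNo, PickerID, Vendor, Weight}, {LotNo} is not a superkey ({LotNo}⁺ restricted to this set is {LotNo, Weight}), so split on LotNo → Weight into {LotNo, Weight} and {LotNo, PickerID, Vendor}.
{LotNo, Weight}: every determinant is a superkey — BCNF.
{LotNo, PickerID, Vendor}: every determinant is a superkey — BCNF.

{LotNo, PickerID, Vendor}; {LotNo, Weight}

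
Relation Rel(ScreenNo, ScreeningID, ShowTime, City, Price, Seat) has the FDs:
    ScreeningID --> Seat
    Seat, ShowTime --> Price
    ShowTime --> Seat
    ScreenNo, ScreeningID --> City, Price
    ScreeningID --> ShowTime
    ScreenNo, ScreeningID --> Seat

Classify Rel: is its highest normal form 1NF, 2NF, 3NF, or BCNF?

Candidate key: {ScreenNo, ScreeningID}. Prime attributes: {ScreenNo, ScreeningID}.
ScreeningID --> Seat: {ScreeningID}⁺ = {Price, ScreeningID, Seat, ShowTime}, which is not all of the attributes, so the left side is not a superkey — BCNF is violated.
Because {Seat} is non-prime and the left side of ScreeningID --> Seat is not a superkey, the relation is not in 3NF.
{ScreeningID} is a proper subset of the key {ScreenNo, ScreeningID}, and {ScreeningID}⁺ contains the non-prime attributes {Price, Seat, ShowTime} — a partial dependency, so 2NF is violated.

1NF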